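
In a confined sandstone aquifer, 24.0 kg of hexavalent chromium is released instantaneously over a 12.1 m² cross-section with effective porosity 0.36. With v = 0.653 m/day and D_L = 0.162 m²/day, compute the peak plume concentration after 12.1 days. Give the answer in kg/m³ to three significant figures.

The peak of an instantaneous 1D plume sits at x = vt; there the Gaussian factor is 1 and C_max = M/(n_e·A·√(4πDt)), where n_e·A is the pore area the mass is dissolved in.
√(4πDt) = √(4π × 0.162 × 12.1) = 4.963 m, so C_max = 24.0/(0.36 × 12.1 × 4.963) = 1.11 kg/m³.

1.11 kg/m³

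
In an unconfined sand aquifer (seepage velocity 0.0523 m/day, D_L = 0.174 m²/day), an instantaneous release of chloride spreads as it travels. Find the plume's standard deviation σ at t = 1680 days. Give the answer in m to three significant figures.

24.2 m

Dispersive spreading gives a Gaussian with σ² = 2Dt; advection only shifts the center.
σ = √(2 × 0.174 × 1680) = 24.2 m.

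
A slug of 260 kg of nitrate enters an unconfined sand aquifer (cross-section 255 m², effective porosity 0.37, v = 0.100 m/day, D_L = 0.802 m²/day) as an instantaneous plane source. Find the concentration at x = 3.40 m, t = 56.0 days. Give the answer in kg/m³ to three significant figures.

0.113 kg/m³

For an instantaneous plane source, C(x,t) = M/(n_e·A·√(4πDt)) · exp(−(x−vt)²/(4Dt)), with n_e·A the pore (flow) area.
Plume center vt = 0.100 × 56.0 = 5.6 m, so the well at 3.40 m is 2.2 m upgradient of the peak.
√(4πDt) = 23.76 m, giving peak height M/(n_e·A·√(4πDt)) = 260/(0.37 × 255 × 23.76) = 0.1160 kg/m³.
(x−vt)²/(4Dt) = (-2.2)²/(4 × 0.802 × 56.0) = 0.02694; exp(−0.02694) = 0.9734.
C = 0.1160 × 0.9734 = 0.113 kg/m³.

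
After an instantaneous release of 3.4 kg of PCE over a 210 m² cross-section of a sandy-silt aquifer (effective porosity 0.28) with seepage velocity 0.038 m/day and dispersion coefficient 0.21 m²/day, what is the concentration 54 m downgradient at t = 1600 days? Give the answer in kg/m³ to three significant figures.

0.000860 kg/m³

For an instantaneous plane source, C(x,t) = M/(n_e·A·√(4πDt)) · exp(−(x−vt)²/(4Dt)), with n_e·A the pore (flow) area.
Plume center vt = 0.038 × 1600 = 60.8 m, so the well at 54 m is 6.8 m upgradient of the peak.
√(4πDt) = 64.98 m, giving peak height M/(n_e·A·√(4πDt)) = 3.4/(0.28 × 210 × 64.98) = 0.0008899 kg/m³.
(x−vt)²/(4Dt) = (-6.8)²/(4 × 0.21 × 1600) = 0.03440; exp(−0.03440) = 0.9662.
C = 0.0008899 × 0.9662 = 0.000860 kg/m³.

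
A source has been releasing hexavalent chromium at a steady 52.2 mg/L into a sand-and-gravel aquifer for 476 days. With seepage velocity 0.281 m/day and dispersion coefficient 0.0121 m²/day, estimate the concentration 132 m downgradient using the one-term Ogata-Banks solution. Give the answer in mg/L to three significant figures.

For a continuous step input, C/C₀ ≈ ½·erfc((x−vt)/(2√(Dt))).
vt = 0.281 × 476 = 133.756 m and 2√(Dt) = 2√(0.0121 × 476) = 4.800 m.
Argument (x−vt)/(2√(Dt)) = (132 − 133.756)/4.800 = -0.3658; ½·erfc(-0.3658) = 0.6975.
C = 52.2 × 0.6975 = 36.4 mg/L.

36.4 mg/L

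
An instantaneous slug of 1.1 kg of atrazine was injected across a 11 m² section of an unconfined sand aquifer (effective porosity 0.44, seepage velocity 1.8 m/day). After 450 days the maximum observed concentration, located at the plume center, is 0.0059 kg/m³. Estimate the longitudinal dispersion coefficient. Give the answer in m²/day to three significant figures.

0.262 m²/day

At the plume center C_max = M/(n_e·A·√(4πDt)), so D = M²/(4πt·(n_e·A·C_max)²).
n_e·A·C_max = 0.44 × 11 × 0.0059 = 0.02856 kg/m.
D = 1.1²/(4π × 450 × 0.02856²) = 0.262 m²/day.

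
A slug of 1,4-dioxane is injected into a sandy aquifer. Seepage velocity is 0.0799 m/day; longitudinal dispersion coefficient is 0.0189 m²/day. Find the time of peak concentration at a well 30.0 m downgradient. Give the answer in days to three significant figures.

373 days

For the 1D instantaneous-source solution, setting ∂C/∂t = 0 at fixed x gives v²t² + 2Dt − x² = 0, so t = (√(D² + v²x²) − D)/v².
√(D² + v²x²) = √(0.0189² + 0.0799² × 30.0²) = 2.397; v² = 0.00638401.
t = (2.397 − 0.0189)/0.00638401 = 373 days (vs. the pure-advection estimate x/v = 375 d).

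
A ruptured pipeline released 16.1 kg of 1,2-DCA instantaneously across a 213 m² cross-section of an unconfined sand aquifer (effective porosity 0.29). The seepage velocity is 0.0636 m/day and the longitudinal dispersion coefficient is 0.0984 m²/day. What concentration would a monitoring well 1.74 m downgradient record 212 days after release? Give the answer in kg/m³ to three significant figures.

For an instantaneous plane source, C(x,t) = M/(n_e·A·√(4πDt)) · exp(−(x−vt)²/(4Dt)), with n_e·A the pore (flow) area.
Plume center vt = 0.0636 × 212 = 13.4832 m, so the well at 1.74 m is 11.7432 m upgradient of the peak.
√(4πDt) = 16.19 m, giving peak height M/(n_e·A·√(4πDt)) = 16.1/(0.29 × 213 × 16.19) = 0.01610 kg/m³.
(x−vt)²/(4Dt) = (-11.7432)²/(4 × 0.0984 × 212) = 1.653; exp(−1.653) = 0.1915.
C = 0.01610 × 0.1915 = 0.00308 kg/m³.

0.00308 kg/m³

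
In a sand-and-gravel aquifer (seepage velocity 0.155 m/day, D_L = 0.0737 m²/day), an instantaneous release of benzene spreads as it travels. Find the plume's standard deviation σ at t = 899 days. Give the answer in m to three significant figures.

Dispersive spreading gives a Gaussian with σ² = 2Dt; advection only shifts the center.
σ = √(2 × 0.0737 × 899) = 11.5 m.

11.5 m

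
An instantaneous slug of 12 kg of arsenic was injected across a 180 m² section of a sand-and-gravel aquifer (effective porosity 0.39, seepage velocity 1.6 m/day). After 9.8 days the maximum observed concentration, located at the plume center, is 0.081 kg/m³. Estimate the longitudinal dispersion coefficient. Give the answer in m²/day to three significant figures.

At the plume center C_max = M/(n_e·A·√(4πDt)), so D = M²/(4πt·(n_e·A·C_max)²).
n_e·A·C_max = 0.39 × 180 × 0.081 = 5.686 kg/m.
D = 12²/(4π × 9.8 × 5.686²) = 0.0362 m²/day.

0.0362 m²/day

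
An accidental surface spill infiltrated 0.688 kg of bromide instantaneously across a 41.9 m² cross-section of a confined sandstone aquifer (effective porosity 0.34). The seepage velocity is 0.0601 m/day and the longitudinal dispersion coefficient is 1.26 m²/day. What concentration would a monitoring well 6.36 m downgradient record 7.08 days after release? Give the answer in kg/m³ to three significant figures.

For an instantaneous plane source, C(x,t) = M/(n_e·A·√(4πDt)) · exp(−(x−vt)²/(4Dt)), with n_e·A the pore (flow) area.
Plume center vt = 0.0601 × 7.08 = 0.425508 m, so the well at 6.36 m is 5.934492 m downgradient of the peak.
√(4πDt) = 10.59 m, giving peak height M/(n_e·A·√(4πDt)) = 0.688/(0.34 × 41.9 × 10.59) = 0.004560 kg/m³.
(x−vt)²/(4Dt) = (5.934492)²/(4 × 1.26 × 7.08) = 0.9870; exp(−0.9870) = 0.3727.
C = 0.004560 × 0.3727 = 0.00170 kg/m³.

0.00170 kg/m³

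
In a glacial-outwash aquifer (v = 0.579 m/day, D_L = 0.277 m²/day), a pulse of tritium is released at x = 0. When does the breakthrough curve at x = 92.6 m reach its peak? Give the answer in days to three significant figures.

For the 1D instantaneous-source solution, setting ∂C/∂t = 0 at fixed x gives v²t² + 2Dt − x² = 0, so t = (√(D² + v²x²) − D)/v².
√(D² + v²x²) = √(0.277² + 0.579² × 92.6²) = 53.62; v² = 0.335241.
t = (53.62 − 0.277)/0.335241 = 159 days (vs. the pure-advection estimate x/v = 160 d).

159 days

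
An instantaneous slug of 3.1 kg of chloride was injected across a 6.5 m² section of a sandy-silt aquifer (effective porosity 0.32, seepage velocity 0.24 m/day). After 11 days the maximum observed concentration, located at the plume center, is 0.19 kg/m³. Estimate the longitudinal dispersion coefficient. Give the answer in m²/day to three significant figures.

At the plume center C_max = M/(n_e·A·√(4πDt)), so D = M²/(4πt·(n_e·A·C_max)²).
n_e·A·C_max = 0.32 × 6.5 × 0.19 = 0.3952 kg/m.
D = 3.1²/(4π × 11 × 0.3952²) = 0.445 m²/day.

0.445 m²/day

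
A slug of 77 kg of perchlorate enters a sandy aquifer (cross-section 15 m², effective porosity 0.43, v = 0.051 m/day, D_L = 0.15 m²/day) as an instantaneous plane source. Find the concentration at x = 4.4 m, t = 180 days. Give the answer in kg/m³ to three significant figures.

0.525 kg/m³

For an instantaneous plane source, C(x,t) = M/(n_e·A·√(4πDt)) · exp(−(x−vt)²/(4Dt)), with n_e·A the pore (flow) area.
Plume center vt = 0.051 × 180 = 9.18 m, so the well at 4.4 m is 4.78 m upgradient of the peak.
√(4πDt) = 18.42 m, giving peak height M/(n_e·A·√(4πDt)) = 77/(0.43 × 15 × 18.42) = 0.6481 kg/m³.
(x−vt)²/(4Dt) = (-4.78)²/(4 × 0.15 × 180) = 0.2116; exp(−0.2116) = 0.8093.
C = 0.6481 × 0.8093 = 0.525 kg/m³.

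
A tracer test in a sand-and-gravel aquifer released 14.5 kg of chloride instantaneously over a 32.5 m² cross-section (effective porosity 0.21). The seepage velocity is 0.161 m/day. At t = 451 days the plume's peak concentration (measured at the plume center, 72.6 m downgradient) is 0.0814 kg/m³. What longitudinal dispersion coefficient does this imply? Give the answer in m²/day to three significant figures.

0.120 m²/day

At the plume center C_max = M/(n_e·A·√(4πDt)), so D = M²/(4πt·(n_e·A·C_max)²).
n_e·A·C_max = 0.21 × 32.5 × 0.0814 = 0.5556 kg/m.
D = 14.5²/(4π × 451 × 0.5556²) = 0.120 m²/day.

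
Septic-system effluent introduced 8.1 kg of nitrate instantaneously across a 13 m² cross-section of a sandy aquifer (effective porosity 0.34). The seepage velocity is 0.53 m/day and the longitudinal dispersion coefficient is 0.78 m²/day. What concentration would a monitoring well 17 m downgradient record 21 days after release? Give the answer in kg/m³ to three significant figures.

For an instantaneous plane source, C(x,t) = M/(n_e·A·√(4πDt)) · exp(−(x−vt)²/(4Dt)), with n_e·A the pore (flow) area.
Plume center vt = 0.53 × 21 = 11.13 m, so the well at 17 m is 5.87 m downgradient of the peak.
√(4πDt) = 14.35 m, giving peak height M/(n_e·A·√(4πDt)) = 8.1/(0.34 × 13 × 14.35) = 0.1277 kg/m³.
(x−vt)²/(4Dt) = (5.87)²/(4 × 0.78 × 21) = 0.5259; exp(−0.5259) = 0.5910.
C = 0.1277 × 0.5910 = 0.0755 kg/m³.

0.0755 kg/m³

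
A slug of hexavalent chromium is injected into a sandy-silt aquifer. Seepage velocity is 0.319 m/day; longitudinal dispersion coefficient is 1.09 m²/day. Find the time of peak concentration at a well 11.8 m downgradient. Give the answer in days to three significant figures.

27.8 days

For the 1D instantaneous-source solution, setting ∂C/∂t = 0 at fixed x gives v²t² + 2Dt − x² = 0, so t = (√(D² + v²x²) − D)/v².
√(D² + v²x²) = √(1.09² + 0.319² × 11.8²) = 3.919; v² = 0.101761.
t = (3.919 − 1.09)/0.101761 = 27.8 days (vs. the pure-advection estimate x/v = 37.0 d).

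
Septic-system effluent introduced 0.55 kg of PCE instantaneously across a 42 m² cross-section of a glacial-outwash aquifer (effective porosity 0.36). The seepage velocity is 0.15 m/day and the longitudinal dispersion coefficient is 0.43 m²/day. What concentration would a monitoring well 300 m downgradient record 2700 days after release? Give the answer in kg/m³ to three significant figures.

For an instantaneous plane source, C(x,t) = M/(n_e·A·√(4πDt)) · exp(−(x−vt)²/(4Dt)), with n_e·A the pore (flow) area.
Plume center vt = 0.15 × 2700 = 405 m, so the well at 300 m is 105 m upgradient of the peak.
√(4πDt) = 120.8 m, giving peak height M/(n_e·A·√(4πDt)) = 0.55/(0.36 × 42 × 120.8) = 0.0003011 kg/m³.
(x−vt)²/(4Dt) = (-105)²/(4 × 0.43 × 2700) = 2.374; exp(−2.374) = 0.09311.
C = 0.0003011 × 0.09311 = 2.80e-05 kg/m³.

2.80e-05 kg/m³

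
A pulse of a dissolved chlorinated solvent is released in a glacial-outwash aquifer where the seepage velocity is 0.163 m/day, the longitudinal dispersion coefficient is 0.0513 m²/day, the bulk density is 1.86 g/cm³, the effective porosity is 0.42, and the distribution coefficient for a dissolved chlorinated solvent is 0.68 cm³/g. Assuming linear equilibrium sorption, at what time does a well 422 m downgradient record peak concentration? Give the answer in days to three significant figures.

Retardation factor R = 1 + ρ_b·K_d/n = 1 + 1.86 × 0.68/0.42 = 4.011.
Sorption retards both mechanisms: v_R = v/R = 0.04064 m/day, D_R = D/R = 0.01279 m²/day.
Peak time from v_R²t² + 2D_R t − x² = 0: t = (√(D_R² + v_R²x²) − D_R)/v_R².
√(D_R² + v_R²x²) = √(0.01279² + 0.04064² × 422²) = 17.15; v_R² = 0.001652.
t = (17.15 − 0.01279)/0.001652 = 10400 days.

10400 days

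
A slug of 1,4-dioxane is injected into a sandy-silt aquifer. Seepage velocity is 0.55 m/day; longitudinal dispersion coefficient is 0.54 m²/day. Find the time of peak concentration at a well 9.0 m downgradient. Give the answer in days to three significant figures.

14.7 days

For the 1D instantaneous-source solution, setting ∂C/∂t = 0 at fixed x gives v²t² + 2Dt − x² = 0, so t = (√(D² + v²x²) − D)/v².
√(D² + v²x²) = √(0.54² + 0.55² × 9.0²) = 4.979; v² = 0.3025.
t = (4.979 − 0.54)/0.3025 = 14.7 days (vs. the pure-advection estimate x/v = 16.4 d).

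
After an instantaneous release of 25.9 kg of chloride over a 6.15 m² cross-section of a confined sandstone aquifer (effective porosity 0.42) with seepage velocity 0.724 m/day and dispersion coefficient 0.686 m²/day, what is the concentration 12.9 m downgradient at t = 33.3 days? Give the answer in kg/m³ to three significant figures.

0.150 kg/m³

For an instantaneous plane source, C(x,t) = M/(n_e·A·√(4πDt)) · exp(−(x−vt)²/(4Dt)), with n_e·A the pore (flow) area.
Plume center vt = 0.724 × 33.3 = 24.1092 m, so the well at 12.9 m is 11.2092 m upgradient of the peak.
√(4πDt) = 16.94 m, giving peak height M/(n_e·A·√(4πDt)) = 25.9/(0.42 × 6.15 × 16.94) = 0.5919 kg/m³.
(x−vt)²/(4Dt) = (-11.2092)²/(4 × 0.686 × 33.3) = 1.375; exp(−1.375) = 0.2528.
C = 0.5919 × 0.2528 = 0.150 kg/m³.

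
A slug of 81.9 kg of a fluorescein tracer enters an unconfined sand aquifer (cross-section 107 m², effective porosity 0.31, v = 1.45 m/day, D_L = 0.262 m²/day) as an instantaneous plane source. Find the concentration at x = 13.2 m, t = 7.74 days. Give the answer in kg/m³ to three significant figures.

For an instantaneous plane source, C(x,t) = M/(n_e·A·√(4πDt)) · exp(−(x−vt)²/(4Dt)), with n_e·A the pore (flow) area.
Plume center vt = 1.45 × 7.74 = 11.223 m, so the well at 13.2 m is 1.977 m downgradient of the peak.
√(4πDt) = 5.048 m, giving peak height M/(n_e·A·√(4πDt)) = 81.9/(0.31 × 107 × 5.048) = 0.4891 kg/m³.
(x−vt)²/(4Dt) = (1.977)²/(4 × 0.262 × 7.74) = 0.4818; exp(−0.4818) = 0.6177.
C = 0.4891 × 0.6177 = 0.302 kg/m³.

0.302 kg/m³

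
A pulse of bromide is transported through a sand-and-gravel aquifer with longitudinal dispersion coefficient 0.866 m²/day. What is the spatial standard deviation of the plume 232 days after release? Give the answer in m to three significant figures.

20.0 m

Dispersive spreading gives a Gaussian with σ² = 2Dt; advection only shifts the center.
σ = √(2 × 0.866 × 232) = 20.0 m.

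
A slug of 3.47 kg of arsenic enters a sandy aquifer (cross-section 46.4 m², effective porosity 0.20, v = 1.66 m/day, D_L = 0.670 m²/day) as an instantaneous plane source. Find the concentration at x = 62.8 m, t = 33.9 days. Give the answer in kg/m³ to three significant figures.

For an instantaneous plane source, C(x,t) = M/(n_e·A·√(4πDt)) · exp(−(x−vt)²/(4Dt)), with n_e·A the pore (flow) area.
Plume center vt = 1.66 × 33.9 = 56.274 m, so the well at 62.8 m is 6.526 m downgradient of the peak.
√(4πDt) = 16.89 m, giving peak height M/(n_e·A·√(4πDt)) = 3.47/(0.20 × 46.4 × 16.89) = 0.02214 kg/m³.
(x−vt)²/(4Dt) = (6.526)²/(4 × 0.670 × 33.9) = 0.4688; exp(−0.4688) = 0.6258.
C = 0.02214 × 0.6258 = 0.0139 kg/m³.

0.0139 kg/m³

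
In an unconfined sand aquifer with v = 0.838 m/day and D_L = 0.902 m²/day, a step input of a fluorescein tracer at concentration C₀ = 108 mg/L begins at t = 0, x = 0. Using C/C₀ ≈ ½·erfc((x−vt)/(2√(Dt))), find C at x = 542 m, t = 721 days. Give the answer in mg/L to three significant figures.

For a continuous step input, C/C₀ ≈ ½·erfc((x−vt)/(2√(Dt))).
vt = 0.838 × 721 = 604.198 m and 2√(Dt) = 2√(0.902 × 721) = 51.00 m.
Argument (x−vt)/(2√(Dt)) = (542 − 604.198)/51.00 = -1.220; ½·erfc(-1.220) = 0.9578.
C = 108 × 0.9578 = 103 mg/L.

103 mg/L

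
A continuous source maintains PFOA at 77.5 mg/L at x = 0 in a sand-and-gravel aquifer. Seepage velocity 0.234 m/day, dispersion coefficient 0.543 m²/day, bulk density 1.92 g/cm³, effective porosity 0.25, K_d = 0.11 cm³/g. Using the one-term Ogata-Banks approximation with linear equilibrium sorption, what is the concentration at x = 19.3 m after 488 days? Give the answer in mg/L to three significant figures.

77.0 mg/L

Retardation factor R = 1 + ρ_b·K_d/n = 1 + 1.92 × 0.11/0.25 = 1.845.
Sorption retards both mechanisms: v_R = v/R = 0.1268 m/day, D_R = D/R = 0.2943 m²/day.
v_R·t = 0.1268 × 488 = 61.8784 m; 2√(D_R t) = 23.97 m; argument = (19.3 − 61.8784)/23.97 = -1.776.
C = C₀ × ½·erfc(-1.776) = 77.5 × 0.9940 = 77.0 mg/L.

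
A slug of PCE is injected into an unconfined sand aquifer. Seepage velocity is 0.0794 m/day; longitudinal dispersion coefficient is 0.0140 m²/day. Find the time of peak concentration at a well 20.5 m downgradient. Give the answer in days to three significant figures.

256 days

For the 1D instantaneous-source solution, setting ∂C/∂t = 0 at fixed x gives v²t² + 2Dt − x² = 0, so t = (√(D² + v²x²) − D)/v².
√(D² + v²x²) = √(0.0140² + 0.0794² × 20.5²) = 1.628; v² = 0.00630436.
t = (1.628 − 0.0140)/0.00630436 = 256 days (vs. the pure-advection estimate x/v = 258 d).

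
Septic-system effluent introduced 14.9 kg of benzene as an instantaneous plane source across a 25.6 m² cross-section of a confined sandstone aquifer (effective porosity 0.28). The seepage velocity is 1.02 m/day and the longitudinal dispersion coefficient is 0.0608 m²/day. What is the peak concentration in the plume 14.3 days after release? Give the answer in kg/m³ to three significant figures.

0.629 kg/m³

The peak of an instantaneous 1D plume sits at x = vt; there the Gaussian factor is 1 and C_max = M/(n_e·A·√(4πDt)), where n_e·A is the pore area the mass is dissolved in.
√(4πDt) = √(4π × 0.0608 × 14.3) = 3.305 m, so C_max = 14.9/(0.28 × 25.6 × 3.305) = 0.629 kg/m³.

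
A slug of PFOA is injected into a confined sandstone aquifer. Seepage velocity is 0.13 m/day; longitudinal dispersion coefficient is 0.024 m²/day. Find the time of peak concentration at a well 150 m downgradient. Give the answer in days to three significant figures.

For the 1D instantaneous-source solution, setting ∂C/∂t = 0 at fixed x gives v²t² + 2Dt − x² = 0, so t = (√(D² + v²x²) − D)/v².
√(D² + v²x²) = √(0.024² + 0.13² × 150²) = 19.50; v² = 0.0169.
t = (19.50 − 0.024)/0.0169 = 1150 days (vs. the pure-advection estimate x/v = 1150 d).

1150 days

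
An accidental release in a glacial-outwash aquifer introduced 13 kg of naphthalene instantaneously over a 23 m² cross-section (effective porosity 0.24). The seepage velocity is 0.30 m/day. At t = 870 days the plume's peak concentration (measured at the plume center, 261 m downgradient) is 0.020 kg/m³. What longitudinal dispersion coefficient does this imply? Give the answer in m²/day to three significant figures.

1.27 m²/day

At the plume center C_max = M/(n_e·A·√(4πDt)), so D = M²/(4πt·(n_e·A·C_max)²).
n_e·A·C_max = 0.24 × 23 × 0.020 = 0.1104 kg/m.
D = 13²/(4π × 870 × 0.1104²) = 1.27 m²/day.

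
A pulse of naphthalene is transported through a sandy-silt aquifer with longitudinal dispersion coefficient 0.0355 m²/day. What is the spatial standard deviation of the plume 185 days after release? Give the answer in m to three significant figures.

3.62 m

Dispersive spreading gives a Gaussian with σ² = 2Dt; advection only shifts the center.
σ = √(2 × 0.0355 × 185) = 3.62 m.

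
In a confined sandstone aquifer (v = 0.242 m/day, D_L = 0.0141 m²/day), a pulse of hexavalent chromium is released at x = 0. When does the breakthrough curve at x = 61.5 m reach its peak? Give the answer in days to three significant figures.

For the 1D instantaneous-source solution, setting ∂C/∂t = 0 at fixed x gives v²t² + 2Dt − x² = 0, so t = (√(D² + v²x²) − D)/v².
√(D² + v²x²) = √(0.0141² + 0.242² × 61.5²) = 14.88; v² = 0.058564.
t = (14.88 − 0.0141)/0.058564 = 254 days (vs. the pure-advection estimate x/v = 254 d).

254 days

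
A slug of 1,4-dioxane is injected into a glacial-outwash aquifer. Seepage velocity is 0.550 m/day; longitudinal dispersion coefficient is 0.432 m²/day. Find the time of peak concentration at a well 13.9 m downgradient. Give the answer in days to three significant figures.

23.9 days

For the 1D instantaneous-source solution, setting ∂C/∂t = 0 at fixed x gives v²t² + 2Dt − x² = 0, so t = (√(D² + v²x²) − D)/v².
√(D² + v²x²) = √(0.432² + 0.550² × 13.9²) = 7.657; v² = 0.3025.
t = (7.657 − 0.432)/0.3025 = 23.9 days (vs. the pure-advection estimate x/v = 25.3 d).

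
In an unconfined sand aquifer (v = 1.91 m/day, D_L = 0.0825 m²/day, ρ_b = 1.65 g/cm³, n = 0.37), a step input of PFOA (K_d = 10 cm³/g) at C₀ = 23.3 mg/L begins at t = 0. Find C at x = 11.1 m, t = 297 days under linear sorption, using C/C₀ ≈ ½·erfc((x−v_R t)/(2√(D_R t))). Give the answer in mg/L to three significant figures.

21.0 mg/L

Retardation factor R = 1 + ρ_b·K_d/n = 1 + 1.65 × 10/0.37 = 45.59.
Sorption retards both mechanisms: v_R = v/R = 0.04190 m/day, D_R = D/R = 0.001810 m²/day.
v_R·t = 0.04190 × 297 = 12.4443 m; 2√(D_R t) = 1.466 m; argument = (11.1 − 12.4443)/1.466 = -0.9170.
C = C₀ × ½·erfc(-0.9170) = 23.3 × 0.9027 = 21.0 mg/L.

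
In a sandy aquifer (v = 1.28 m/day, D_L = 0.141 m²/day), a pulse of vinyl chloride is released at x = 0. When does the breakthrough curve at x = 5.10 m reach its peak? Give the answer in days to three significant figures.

3.90 days

For the 1D instantaneous-source solution, setting ∂C/∂t = 0 at fixed x gives v²t² + 2Dt − x² = 0, so t = (√(D² + v²x²) − D)/v².
√(D² + v²x²) = √(0.141² + 1.28² × 5.10²) = 6.530; v² = 1.6384.
t = (6.530 − 0.141)/1.6384 = 3.90 days (vs. the pure-advection estimate x/v = 3.98 d).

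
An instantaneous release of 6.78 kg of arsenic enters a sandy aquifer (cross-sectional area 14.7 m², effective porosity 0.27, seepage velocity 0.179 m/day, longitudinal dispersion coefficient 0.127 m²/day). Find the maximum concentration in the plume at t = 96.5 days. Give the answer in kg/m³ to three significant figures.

0.138 kg/m³

The peak of an instantaneous 1D plume sits at x = vt; there the Gaussian factor is 1 and C_max = M/(n_e·A·√(4πDt)), where n_e·A is the pore area the mass is dissolved in.
√(4πDt) = √(4π × 0.127 × 96.5) = 12.41 m, so C_max = 6.78/(0.27 × 14.7 × 12.41) = 0.138 kg/m³.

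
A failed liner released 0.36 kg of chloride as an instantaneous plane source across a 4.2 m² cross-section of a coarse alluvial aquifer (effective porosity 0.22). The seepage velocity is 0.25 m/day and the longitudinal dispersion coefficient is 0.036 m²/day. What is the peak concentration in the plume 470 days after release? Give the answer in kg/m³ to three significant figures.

0.0267 kg/m³

The peak of an instantaneous 1D plume sits at x = vt; there the Gaussian factor is 1 and C_max = M/(n_e·A·√(4πDt)), where n_e·A is the pore area the mass is dissolved in.
√(4πDt) = √(4π × 0.036 × 470) = 14.58 m, so C_max = 0.36/(0.22 × 4.2 × 14.58) = 0.0267 kg/m³.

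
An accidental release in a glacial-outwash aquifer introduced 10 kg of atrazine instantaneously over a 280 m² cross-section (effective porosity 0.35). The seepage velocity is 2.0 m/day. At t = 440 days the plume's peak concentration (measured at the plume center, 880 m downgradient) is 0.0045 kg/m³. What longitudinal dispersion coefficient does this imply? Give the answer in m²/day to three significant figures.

0.0930 m²/day

At the plume center C_max = M/(n_e·A·√(4πDt)), so D = M²/(4πt·(n_e·A·C_max)²).
n_e·A·C_max = 0.35 × 280 × 0.0045 = 0.4410 kg/m.
D = 10²/(4π × 440 × 0.4410²) = 0.0930 m²/day.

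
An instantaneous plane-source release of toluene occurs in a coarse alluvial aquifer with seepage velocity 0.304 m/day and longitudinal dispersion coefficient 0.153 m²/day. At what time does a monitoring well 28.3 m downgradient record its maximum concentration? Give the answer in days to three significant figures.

For the 1D instantaneous-source solution, setting ∂C/∂t = 0 at fixed x gives v²t² + 2Dt − x² = 0, so t = (√(D² + v²x²) − D)/v².
√(D² + v²x²) = √(0.153² + 0.304² × 28.3²) = 8.605; v² = 0.092416.
t = (8.605 − 0.153)/0.092416 = 91.5 days (vs. the pure-advection estimate x/v = 93.1 d).

91.5 days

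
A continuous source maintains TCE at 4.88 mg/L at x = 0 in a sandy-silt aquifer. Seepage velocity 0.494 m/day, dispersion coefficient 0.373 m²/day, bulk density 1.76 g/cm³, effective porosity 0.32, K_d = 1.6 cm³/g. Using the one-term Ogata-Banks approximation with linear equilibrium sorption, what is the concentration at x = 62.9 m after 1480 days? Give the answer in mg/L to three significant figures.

Retardation factor R = 1 + ρ_b·K_d/n = 1 + 1.76 × 1.6/0.32 = 9.800.
Sorption retards both mechanisms: v_R = v/R = 0.05041 m/day, D_R = D/R = 0.03806 m²/day.
v_R·t = 0.05041 × 1480 = 74.6068 m; 2√(D_R t) = 15.01 m; argument = (62.9 − 74.6068)/15.01 = -0.7799.
C = C₀ × ½·erfc(-0.7799) = 4.88 × 0.8650 = 4.22 mg/L.

4.22 mg/L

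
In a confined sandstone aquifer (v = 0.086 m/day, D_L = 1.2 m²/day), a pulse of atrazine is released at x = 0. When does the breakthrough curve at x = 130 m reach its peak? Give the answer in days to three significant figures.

For the 1D instantaneous-source solution, setting ∂C/∂t = 0 at fixed x gives v²t² + 2Dt − x² = 0, so t = (√(D² + v²x²) − D)/v².
√(D² + v²x²) = √(1.2² + 0.086² × 130²) = 11.24; v² = 0.007396.
t = (11.24 − 1.2)/0.007396 = 1360 days (vs. the pure-advection estimate x/v = 1510 d).

1360 days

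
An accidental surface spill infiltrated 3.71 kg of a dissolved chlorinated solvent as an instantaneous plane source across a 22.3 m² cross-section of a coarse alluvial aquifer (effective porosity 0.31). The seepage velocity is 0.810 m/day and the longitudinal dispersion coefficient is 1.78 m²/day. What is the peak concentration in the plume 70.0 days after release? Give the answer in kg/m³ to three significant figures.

0.0136 kg/m³

The peak of an instantaneous 1D plume sits at x = vt; there the Gaussian factor is 1 and C_max = M/(n_e·A·√(4πDt)), where n_e·A is the pore area the mass is dissolved in.
√(4πDt) = √(4π × 1.78 × 70.0) = 39.57 m, so C_max = 3.71/(0.31 × 22.3 × 39.57) = 0.0136 kg/m³.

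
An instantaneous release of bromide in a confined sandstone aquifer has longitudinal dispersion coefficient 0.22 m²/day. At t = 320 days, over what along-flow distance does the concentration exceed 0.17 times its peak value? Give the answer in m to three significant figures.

The plume is Gaussian with σ = √(2Dt) = √(2 × 0.22 × 320) = 11.87 m.
C/C_peak = exp(−Δx²/(2σ²)) = 0.17 ⇒ Δx = σ·√(−2 ln 0.17) = 11.87 × 1.883 = 22.35 m.
Width = 2Δx = 44.7 m.

44.7 m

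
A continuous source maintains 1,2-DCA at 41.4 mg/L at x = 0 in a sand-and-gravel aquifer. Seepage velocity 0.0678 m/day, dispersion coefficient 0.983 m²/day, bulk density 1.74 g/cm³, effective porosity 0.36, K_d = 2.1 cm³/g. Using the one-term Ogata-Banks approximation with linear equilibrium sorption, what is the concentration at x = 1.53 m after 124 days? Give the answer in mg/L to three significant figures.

18.0 mg/L

Retardation factor R = 1 + ρ_b·K_d/n = 1 + 1.74 × 2.1/0.36 = 11.15.
Sorption retards both mechanisms: v_R = v/R = 0.006081 m/day, D_R = D/R = 0.08816 m²/day.
v_R·t = 0.006081 × 124 = 0.754044 m; 2√(D_R t) = 6.613 m; argument = (1.53 − 0.754044)/6.613 = 0.1173.
C = C₀ × ½·erfc(0.1173) = 41.4 × 0.4341 = 18.0 mg/L.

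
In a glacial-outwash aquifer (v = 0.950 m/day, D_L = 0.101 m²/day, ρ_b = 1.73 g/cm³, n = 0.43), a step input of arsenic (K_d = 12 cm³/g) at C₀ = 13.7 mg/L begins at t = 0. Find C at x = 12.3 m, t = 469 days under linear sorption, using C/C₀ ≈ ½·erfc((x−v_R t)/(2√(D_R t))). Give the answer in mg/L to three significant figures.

Retardation factor R = 1 + ρ_b·K_d/n = 1 + 1.73 × 12/0.43 = 49.28.
Sorption retards both mechanisms: v_R = v/R = 0.01928 m/day, D_R = D/R = 0.002050 m²/day.
v_R·t = 0.01928 × 469 = 9.04232 m; 2√(D_R t) = 1.961 m; argument = (12.3 − 9.04232)/1.961 = 1.661.
C = C₀ × ½·erfc(1.661) = 13.7 × 0.009412 = 0.129 mg/L.

0.129 mg/L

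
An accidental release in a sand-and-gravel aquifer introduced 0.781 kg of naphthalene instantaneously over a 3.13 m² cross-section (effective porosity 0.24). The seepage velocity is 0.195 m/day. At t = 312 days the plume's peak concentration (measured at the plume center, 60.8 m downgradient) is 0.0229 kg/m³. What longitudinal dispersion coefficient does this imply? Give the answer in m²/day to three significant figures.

At the plume center C_max = M/(n_e·A·√(4πDt)), so D = M²/(4πt·(n_e·A·C_max)²).
n_e·A·C_max = 0.24 × 3.13 × 0.0229 = 0.01720 kg/m.
D = 0.781²/(4π × 312 × 0.01720²) = 0.526 m²/day.

0.526 m²/day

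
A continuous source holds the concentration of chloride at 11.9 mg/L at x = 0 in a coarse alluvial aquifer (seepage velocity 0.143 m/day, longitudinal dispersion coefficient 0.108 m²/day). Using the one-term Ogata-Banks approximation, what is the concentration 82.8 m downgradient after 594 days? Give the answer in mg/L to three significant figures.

6.84 mg/L

For a continuous step input, C/C₀ ≈ ½·erfc((x−vt)/(2√(Dt))).
vt = 0.143 × 594 = 84.942 m and 2√(Dt) = 2√(0.108 × 594) = 16.02 m.
Argument (x−vt)/(2√(Dt)) = (82.8 − 84.942)/16.02 = -0.1337; ½·erfc(-0.1337) = 0.5750.
C = 11.9 × 0.5750 = 6.84 mg/L.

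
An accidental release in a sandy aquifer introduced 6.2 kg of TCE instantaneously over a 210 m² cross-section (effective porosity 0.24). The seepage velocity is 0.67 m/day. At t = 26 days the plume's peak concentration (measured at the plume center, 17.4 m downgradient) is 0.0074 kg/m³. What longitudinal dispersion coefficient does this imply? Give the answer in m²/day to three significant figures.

At the plume center C_max = M/(n_e·A·√(4πDt)), so D = M²/(4πt·(n_e·A·C_max)²).
n_e·A·C_max = 0.24 × 210 × 0.0074 = 0.3730 kg/m.
D = 6.2²/(4π × 26 × 0.3730²) = 0.846 m²/day.

0.846 m²/day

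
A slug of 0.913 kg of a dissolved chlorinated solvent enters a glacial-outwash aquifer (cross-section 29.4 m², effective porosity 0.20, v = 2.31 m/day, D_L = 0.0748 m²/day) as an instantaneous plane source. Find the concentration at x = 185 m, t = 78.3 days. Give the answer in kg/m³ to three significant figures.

For an instantaneous plane source, C(x,t) = M/(n_e·A·√(4πDt)) · exp(−(x−vt)²/(4Dt)), with n_e·A the pore (flow) area.
Plume center vt = 2.31 × 78.3 = 180.873 m, so the well at 185 m is 4.127 m downgradient of the peak.
√(4πDt) = 8.579 m, giving peak height M/(n_e·A·√(4πDt)) = 0.913/(0.20 × 29.4 × 8.579) = 0.01810 kg/m³.
(x−vt)²/(4Dt) = (4.127)²/(4 × 0.0748 × 78.3) = 0.7270; exp(−0.7270) = 0.4834.
C = 0.01810 × 0.4834 = 0.00875 kg/m³.

0.00875 kg/m³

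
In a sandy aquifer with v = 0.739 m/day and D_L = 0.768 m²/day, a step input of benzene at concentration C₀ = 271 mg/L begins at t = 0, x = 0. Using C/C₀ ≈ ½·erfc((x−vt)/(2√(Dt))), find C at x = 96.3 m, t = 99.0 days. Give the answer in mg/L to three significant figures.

For a continuous step input, C/C₀ ≈ ½·erfc((x−vt)/(2√(Dt))).
vt = 0.739 × 99.0 = 73.161 m and 2√(Dt) = 2√(0.768 × 99.0) = 17.44 m.
Argument (x−vt)/(2√(Dt)) = (96.3 − 73.161)/17.44 = 1.327; ½·erfc(1.327) = 0.03028.
C = 271 × 0.03028 = 8.21 mg/L.

8.21 mg/L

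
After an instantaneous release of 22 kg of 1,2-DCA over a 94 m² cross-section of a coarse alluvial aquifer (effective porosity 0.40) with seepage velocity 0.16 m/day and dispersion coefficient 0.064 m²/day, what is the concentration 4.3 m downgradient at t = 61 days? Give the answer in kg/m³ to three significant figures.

0.0124 kg/m³

For an instantaneous plane source, C(x,t) = M/(n_e·A·√(4πDt)) · exp(−(x−vt)²/(4Dt)), with n_e·A the pore (flow) area.
Plume center vt = 0.16 × 61 = 9.76 m, so the well at 4.3 m is 5.46 m upgradient of the peak.
√(4πDt) = 7.004 m, giving peak height M/(n_e·A·√(4πDt)) = 22/(0.40 × 94 × 7.004) = 0.08354 kg/m³.
(x−vt)²/(4Dt) = (-5.46)²/(4 × 0.064 × 61) = 1.909; exp(−1.909) = 0.1482.
C = 0.08354 × 0.1482 = 0.0124 kg/m³.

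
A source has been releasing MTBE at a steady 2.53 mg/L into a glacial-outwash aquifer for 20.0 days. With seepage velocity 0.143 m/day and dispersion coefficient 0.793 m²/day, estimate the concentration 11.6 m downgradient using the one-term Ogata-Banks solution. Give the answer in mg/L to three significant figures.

For a continuous step input, C/C₀ ≈ ½·erfc((x−vt)/(2√(Dt))).
vt = 0.143 × 20.0 = 2.86 m and 2√(Dt) = 2√(0.793 × 20.0) = 7.965 m.
Argument (x−vt)/(2√(Dt)) = (11.6 − 2.86)/7.965 = 1.097; ½·erfc(1.097) = 0.06040.
C = 2.53 × 0.06040 = 0.153 mg/L.

0.153 mg/L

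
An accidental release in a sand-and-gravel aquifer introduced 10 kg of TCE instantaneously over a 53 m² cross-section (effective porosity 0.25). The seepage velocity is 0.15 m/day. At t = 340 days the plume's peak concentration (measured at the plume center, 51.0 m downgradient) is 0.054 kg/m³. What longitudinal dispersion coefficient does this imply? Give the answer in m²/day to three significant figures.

At the plume center C_max = M/(n_e·A·√(4πDt)), so D = M²/(4πt·(n_e·A·C_max)²).
n_e·A·C_max = 0.25 × 53 × 0.054 = 0.7155 kg/m.
D = 10²/(4π × 340 × 0.7155²) = 0.0457 m²/day.

0.0457 m²/day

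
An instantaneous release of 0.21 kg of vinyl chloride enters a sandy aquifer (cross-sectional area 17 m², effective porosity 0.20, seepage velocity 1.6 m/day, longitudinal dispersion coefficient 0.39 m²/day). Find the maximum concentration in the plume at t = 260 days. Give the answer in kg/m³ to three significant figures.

0.00173 kg/m³

The peak of an instantaneous 1D plume sits at x = vt; there the Gaussian factor is 1 and C_max = M/(n_e·A·√(4πDt)), where n_e·A is the pore area the mass is dissolved in.
√(4πDt) = √(4π × 0.39 × 260) = 35.70 m, so C_max = 0.21/(0.20 × 17 × 35.70) = 0.00173 kg/m³.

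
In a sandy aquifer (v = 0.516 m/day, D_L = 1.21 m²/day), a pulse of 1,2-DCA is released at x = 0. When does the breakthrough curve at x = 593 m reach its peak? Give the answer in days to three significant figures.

For the 1D instantaneous-source solution, setting ∂C/∂t = 0 at fixed x gives v²t² + 2Dt − x² = 0, so t = (√(D² + v²x²) − D)/v².
√(D² + v²x²) = √(1.21² + 0.516² × 593²) = 306.0; v² = 0.266256.
t = (306.0 − 1.21)/0.266256 = 1140 days (vs. the pure-advection estimate x/v = 1150 d).

1140 days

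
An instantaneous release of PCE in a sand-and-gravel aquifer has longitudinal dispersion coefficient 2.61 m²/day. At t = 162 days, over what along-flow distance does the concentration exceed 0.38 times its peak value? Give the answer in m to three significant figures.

80.9 m

The plume is Gaussian with σ = √(2Dt) = √(2 × 2.61 × 162) = 29.08 m.
C/C_peak = exp(−Δx²/(2σ²)) = 0.38 ⇒ Δx = σ·√(−2 ln 0.38) = 29.08 × 1.391 = 40.45 m.
Width = 2Δx = 80.9 m.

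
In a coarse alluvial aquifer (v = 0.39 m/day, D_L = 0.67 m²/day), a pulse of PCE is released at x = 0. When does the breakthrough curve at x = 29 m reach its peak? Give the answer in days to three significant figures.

70.1 days

For the 1D instantaneous-source solution, setting ∂C/∂t = 0 at fixed x gives v²t² + 2Dt − x² = 0, so t = (√(D² + v²x²) − D)/v².
√(D² + v²x²) = √(0.67² + 0.39² × 29²) = 11.33; v² = 0.1521.
t = (11.33 − 0.67)/0.1521 = 70.1 days (vs. the pure-advection estimate x/v = 74.4 d).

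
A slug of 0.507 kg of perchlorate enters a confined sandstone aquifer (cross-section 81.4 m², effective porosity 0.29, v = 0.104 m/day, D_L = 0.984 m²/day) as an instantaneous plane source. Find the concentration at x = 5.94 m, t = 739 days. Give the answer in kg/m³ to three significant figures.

For an instantaneous plane source, C(x,t) = M/(n_e·A·√(4πDt)) · exp(−(x−vt)²/(4Dt)), with n_e·A the pore (flow) area.
Plume center vt = 0.104 × 739 = 76.856 m, so the well at 5.94 m is 70.916 m upgradient of the peak.
√(4πDt) = 95.59 m, giving peak height M/(n_e·A·√(4πDt)) = 0.507/(0.29 × 81.4 × 95.59) = 0.0002247 kg/m³.
(x−vt)²/(4Dt) = (-70.916)²/(4 × 0.984 × 739) = 1.729; exp(−1.729) = 0.1775.
C = 0.0002247 × 0.1775 = 3.99e-05 kg/m³.

3.99e-05 kg/m³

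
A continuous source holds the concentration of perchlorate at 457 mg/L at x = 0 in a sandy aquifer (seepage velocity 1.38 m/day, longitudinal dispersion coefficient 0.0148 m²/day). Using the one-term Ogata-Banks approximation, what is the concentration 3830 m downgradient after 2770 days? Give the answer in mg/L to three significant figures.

For a continuous step input, C/C₀ ≈ ½·erfc((x−vt)/(2√(Dt))).
vt = 1.38 × 2770 = 3822.6 m and 2√(Dt) = 2√(0.0148 × 2770) = 12.81 m.
Argument (x−vt)/(2√(Dt)) = (3830 − 3822.6)/12.81 = 0.5777; ½·erfc(0.5777) = 0.2070.
C = 457 × 0.2070 = 94.6 mg/L.

94.6 mg/L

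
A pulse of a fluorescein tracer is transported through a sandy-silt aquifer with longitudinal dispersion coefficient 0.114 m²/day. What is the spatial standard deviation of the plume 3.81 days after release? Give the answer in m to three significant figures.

0.932 m

Dispersive spreading gives a Gaussian with σ² = 2Dt; advection only shifts the center.
σ = √(2 × 0.114 × 3.81) = 0.932 m.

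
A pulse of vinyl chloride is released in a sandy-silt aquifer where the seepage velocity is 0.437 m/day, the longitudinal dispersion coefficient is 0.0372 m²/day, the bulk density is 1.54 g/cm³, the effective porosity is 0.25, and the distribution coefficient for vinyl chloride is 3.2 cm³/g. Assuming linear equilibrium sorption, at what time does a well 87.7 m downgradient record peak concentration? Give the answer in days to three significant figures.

Retardation factor R = 1 + ρ_b·K_d/n = 1 + 1.54 × 3.2/0.25 = 20.71.
Sorption retards both mechanisms: v_R = v/R = 0.02110 m/day, D_R = D/R = 0.001796 m²/day.
Peak time from v_R²t² + 2D_R t − x² = 0: t = (√(D_R² + v_R²x²) − D_R)/v_R².
√(D_R² + v_R²x²) = √(0.001796² + 0.02110² × 87.7²) = 1.850; v_R² = 0.0004452.
t = (1.850 − 0.001796)/0.0004452 = 4150 days.

4150 days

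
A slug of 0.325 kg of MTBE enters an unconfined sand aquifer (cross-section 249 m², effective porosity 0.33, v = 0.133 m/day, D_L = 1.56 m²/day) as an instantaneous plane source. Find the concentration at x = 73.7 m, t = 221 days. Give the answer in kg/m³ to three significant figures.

1.45e-05 kg/m³

For an instantaneous plane source, C(x,t) = M/(n_e·A·√(4πDt)) · exp(−(x−vt)²/(4Dt)), with n_e·A the pore (flow) area.
Plume center vt = 0.133 × 221 = 29.393 m, so the well at 73.7 m is 44.307 m downgradient of the peak.
√(4πDt) = 65.82 m, giving peak height M/(n_e·A·√(4πDt)) = 0.325/(0.33 × 249 × 65.82) = 6.009e-05 kg/m³.
(x−vt)²/(4Dt) = (44.307)²/(4 × 1.56 × 221) = 1.424; exp(−1.424) = 0.2407.
C = 6.009e-05 × 0.2407 = 1.45e-05 kg/m³.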